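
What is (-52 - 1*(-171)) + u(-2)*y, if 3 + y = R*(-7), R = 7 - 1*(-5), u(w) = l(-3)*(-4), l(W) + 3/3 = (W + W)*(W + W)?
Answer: 12299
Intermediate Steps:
l(W) = -1 + 4*W**2 (l(W) = -1 + (W + W)*(W + W) = -1 + (2*W)*(2*W) = -1 + 4*W**2)
u(w) = -140 (u(w) = (-1 + 4*(-3)**2)*(-4) = (-1 + 4*9)*(-4) = (-1 + 36)*(-4) = 35*(-4) = -140)
R = 12 (R = 7 + 5 = 12)
y = -87 (y = -3 + 12*(-7) = -3 - 84 = -87)
(-52 - 1*(-171)) + u(-2)*y = (-52 - 1*(-171)) - 140*(-87) = (-52 + 171) + 12180 = 119 + 12180 = 12299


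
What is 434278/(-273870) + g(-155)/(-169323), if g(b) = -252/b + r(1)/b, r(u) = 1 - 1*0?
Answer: -379924102648/239591198385 ≈ -1.5857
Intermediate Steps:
r(u) = 1 (r(u) = 1 + 0 = 1)
g(b) = -251/b (g(b) = -252/b + 1/b = -251/b)
434278/(-273870) + g(-155)/(-169323) = 434278/(-273870) - 251/(-155)/(-169323) = 434278*(-1/273870) - 251*(-1/155)*(-1/169323) = -217139/136935 + (251/155)*(-1/169323) = -217139/136935 - 251/26245065 = -379924102648/239591198385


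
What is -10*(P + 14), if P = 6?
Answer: -200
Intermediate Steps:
-10*(P + 14) = -10*(6 + 14) = -10*20 = -200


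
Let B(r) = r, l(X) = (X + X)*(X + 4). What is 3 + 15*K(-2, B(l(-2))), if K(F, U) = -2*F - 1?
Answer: 48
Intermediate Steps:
l(X) = 2*X*(4 + X) (l(X) = (2*X)*(4 + X) = 2*X*(4 + X))
K(F, U) = -1 - 2*F
3 + 15*K(-2, B(l(-2))) = 3 + 15*(-1 - 2*(-2)) = 3 + 15*(-1 + 4) = 3 + 15*3 = 3 + 45 = 48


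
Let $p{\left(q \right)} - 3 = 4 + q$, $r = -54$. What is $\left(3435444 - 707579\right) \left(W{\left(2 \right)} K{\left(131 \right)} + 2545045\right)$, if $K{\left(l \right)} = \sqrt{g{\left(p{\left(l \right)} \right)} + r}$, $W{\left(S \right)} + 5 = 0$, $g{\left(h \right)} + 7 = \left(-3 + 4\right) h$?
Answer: $6942539178925 - 13639325 \sqrt{77} \approx 6.9424 \cdot 10^{12}$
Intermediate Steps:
$p{\left(q \right)} = 7 + q$ ($p{\left(q \right)} = 3 + \left(4 + q\right) = 7 + q$)
$g{\left(h \right)} = -7 + h$ ($g{\left(h \right)} = -7 + \left(-3 + 4\right) h = -7 + 1 h = -7 + h$)
$W{\left(S \right)} = -5$ ($W{\left(S \right)} = -5 + 0 = -5$)
$K{\left(l \right)} = \sqrt{-54 + l}$ ($K{\left(l \right)} = \sqrt{\left(-7 + \left(7 + l\right)\right) - 54} = \sqrt{l - 54} = \sqrt{-54 + l}$)
$\left(3435444 - 707579\right) \left(W{\left(2 \right)} K{\left(131 \right)} + 2545045\right) = \left(3435444 - 707579\right) \left(- 5 \sqrt{-54 + 131} + 2545045\right) = 2727865 \left(- 5 \sqrt{77} + 2545045\right) = 2727865 \left(2545045 - 5 \sqrt{77}\right) = 6942539178925 - 13639325 \sqrt{77}$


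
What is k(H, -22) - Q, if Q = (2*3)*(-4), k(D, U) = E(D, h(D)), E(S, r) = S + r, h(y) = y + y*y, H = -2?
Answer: 24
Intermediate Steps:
h(y) = y + y²
k(D, U) = D + D*(1 + D)
Q = -24 (Q = 6*(-4) = -24)
k(H, -22) - Q = -2*(2 - 2) - 1*(-24) = -2*0 + 24 = 0 + 24 = 24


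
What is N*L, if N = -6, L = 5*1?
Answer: -30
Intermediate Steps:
L = 5
N*L = -6*5 = -30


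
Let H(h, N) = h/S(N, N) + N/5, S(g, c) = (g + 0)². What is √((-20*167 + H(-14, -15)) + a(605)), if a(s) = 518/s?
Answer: I*√90991559/165 ≈ 57.812*I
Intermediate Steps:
S(g, c) = g²
H(h, N) = N/5 + h/N² (H(h, N) = h/(N²) + N/5 = h/N² + N*(⅕) = h/N² + N/5 = N/5 + h/N²)
√((-20*167 + H(-14, -15)) + a(605)) = √((-20*167 + ((⅕)*(-15) - 14/(-15)²)) + 518/605) = √((-3340 + (-3 - 14*1/225)) + 518*(1/605)) = √((-3340 + (-3 - 14/225)) + 518/605) = √((-3340 - 689/225) + 518/605) = √(-752189/225 + 518/605) = √(-90991559/27225) = I*√90991559/165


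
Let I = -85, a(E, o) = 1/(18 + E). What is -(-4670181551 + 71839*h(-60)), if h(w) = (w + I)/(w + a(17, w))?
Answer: 9802346492624/2099 ≈ 4.6700e+9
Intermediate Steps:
h(w) = (-85 + w)/(1/35 + w) (h(w) = (w - 85)/(w + 1/(18 + 17)) = (-85 + w)/(w + 1/35) = (-85 + w)/(1/35 + w))
-(-4670181551 + 71839*h(-60)) = -(-4670181551 + 2514365*(-85 - 60)/(1 + 35*(-60))) = -(-4670181551 - 364582925/(1 - 2100)) = -71839/(1/(35*(-145)/(-2099) - 65009)) = -71839/(1/(35*(-1/2099)*(-145) - 65009)) = -71839/(1/(5075/2099 - 65009)) = -71839/(1/(-136448816/2099)) = -71839/(-2099/136448816) = -71839*(-136448816/2099) = 9802346492624/2099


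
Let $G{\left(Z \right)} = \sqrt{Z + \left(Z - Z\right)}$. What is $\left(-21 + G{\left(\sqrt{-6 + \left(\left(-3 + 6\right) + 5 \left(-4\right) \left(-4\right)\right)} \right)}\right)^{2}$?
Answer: $\left(21 - \sqrt[4]{77}\right)^{2} \approx 325.36$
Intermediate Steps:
$G{\left(Z \right)} = \sqrt{Z}$ ($G{\left(Z \right)} = \sqrt{Z + 0} = \sqrt{Z}$)
$\left(-21 + G{\left(\sqrt{-6 + \left(\left(-3 + 6\right) + 5 \left(-4\right) \left(-4\right)\right)} \right)}\right)^{2} = \left(-21 + \sqrt{\sqrt{-6 + \left(\left(-3 + 6\right) + 5 \left(-4\right) \left(-4\right)\right)}}\right)^{2} = \left(-21 + \sqrt{\sqrt{-6 + \left(3 - -80\right)}}\right)^{2} = \left(-21 + \sqrt{\sqrt{-6 + \left(3 + 80\right)}}\right)^{2} = \left(-21 + \sqrt{\sqrt{-6 + 83}}\right)^{2} = \left(-21 + \sqrt{\sqrt{77}}\right)^{2} = \left(-21 + \sqrt[4]{77}\right)^{2}$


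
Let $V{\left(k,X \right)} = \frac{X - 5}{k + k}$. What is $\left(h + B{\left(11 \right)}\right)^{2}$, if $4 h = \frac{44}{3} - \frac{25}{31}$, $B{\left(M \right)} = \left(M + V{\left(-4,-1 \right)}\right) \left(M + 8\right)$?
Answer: $\frac{1778224561}{34596} \approx 51400.0$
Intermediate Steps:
$V{\left(k,X \right)} = \frac{-5 + X}{2 k}$
$B{\left(M \right)} = \left(8 + M\right) \left(\frac{3}{4} + M\right)$ ($B{\left(M \right)} = \left(M + \frac{-5 - 1}{2 \left(-4\right)}\right) \left(M + 8\right) = \left(M + \frac{1}{2} \left(- \frac{1}{4}\right) \left(-6\right)\right) \left(8 + M\right) = \left(M + \frac{3}{4}\right) \left(8 + M\right) = \left(\frac{3}{4} + M\right) \left(8 + M\right) = \left(8 + M\right) \left(\frac{3}{4} + M\right)$)
$h = \frac{1289}{372}$ ($h = \frac{\frac{44}{3} - \frac{25}{31}}{4} = \frac{1}{4} \cdot \frac{1289}{93} = \frac{1289}{372} \approx 3.4651$)
$\left(h + B{\left(11 \right)}\right)^{2} = \left(\frac{1289}{372} + \left(6 + 11^{2} + \frac{35}{4} \cdot 11\right)\right)^{2} = \left(\frac{1289}{372} + \left(6 + 121 + \frac{385}{4}\right)\right)^{2} = \left(\frac{1289}{372} + \frac{893}{4}\right)^{2} = \left(\frac{42169}{186}\right)^{2} = \frac{1778224561}{34596}$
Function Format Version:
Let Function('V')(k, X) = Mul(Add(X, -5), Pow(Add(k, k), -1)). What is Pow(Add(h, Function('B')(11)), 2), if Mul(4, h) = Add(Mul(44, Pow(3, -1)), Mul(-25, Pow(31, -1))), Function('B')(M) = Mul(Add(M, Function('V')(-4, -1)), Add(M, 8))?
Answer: Rational(1778224561, 34596) ≈ 51400.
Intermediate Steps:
Function('V')(k, X) = Mul(Rational(1, 2), Pow(k, -1), Add(-5, X)) (Function('V')(k, X) = Mul(Add(-5, X), Pow(Mul(2, k), -1)) = Mul(Add(-5, X), Mul(Rational(1, 2), Pow(k, -1))) = Mul(Rational(1, 2), Pow(k, -1), Add(-5, X)))
Function('B')(M) = Mul(Add(8, M), Add(Rational(3, 4), M)) (Function('B')(M) = Mul(Add(M, Mul(Rational(1, 2), Pow(-4, -1), Add(-5, -1))), Add(M, 8)) = Mul(Add(M, Mul(Rational(1, 2), Rational(-1, 4), -6)), Add(8, M)) = Mul(Add(M, Rational(3, 4)), Add(8, M)) = Mul(Add(Rational(3, 4), M), Add(8, M)) = Mul(Add(8, M), Add(Rational(3, 4), M)))
h = Rational(1289, 372) (h = Mul(Rational(1, 4), Add(Mul(44, Pow(3, -1)), Mul(-25, Pow(31, -1)))) = Mul(Rational(1, 4), Add(Mul(44, Rational(1, 3)), Mul(-25, Rational(1, 31)))) = Mul(Rational(1, 4), Add(Rational(44, 3), Rational(-25, 31))) = Mul(Rational(1, 4), Rational(1289, 93)) = Rational(1289, 372) ≈ 3.4651)
Pow(Add(h, Function('B')(11)), 2) = Pow(Add(Rational(1289, 372), Add(6, Pow(11, 2), Mul(Rational(35, 4), 11))), 2) = Pow(Add(Rational(1289, 372), Add(6, 121, Rational(385, 4))), 2) = Pow(Add(Rational(1289, 372), Rational(893, 4)), 2) = Pow(Rational(42169, 186), 2) = Rational(1778224561, 34596)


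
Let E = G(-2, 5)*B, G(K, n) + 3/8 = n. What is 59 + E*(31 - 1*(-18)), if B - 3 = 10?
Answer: 24041/8 ≈ 3005.1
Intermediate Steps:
B = 13 (B = 3 + 10 = 13)
G(K, n) = -3/8 + n
E = 481/8 (E = (-3/8 + 5)*13 = (37/8)*13 = 481/8 ≈ 60.125)
59 + E*(31 - 1*(-18)) = 59 + 481*(31 - 1*(-18))/8 = 59 + 481*(31 + 18)/8 = 59 + (481/8)*49 = 59 + 23569/8 = 24041/8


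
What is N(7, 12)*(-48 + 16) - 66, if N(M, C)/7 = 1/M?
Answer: -98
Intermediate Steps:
N(M, C) = 7/M
N(7, 12)*(-48 + 16) - 66 = (7/7)*(-48 + 16) - 66 = (7*(⅐))*(-32) - 66 = 1*(-32) - 66 = -32 - 66 = -98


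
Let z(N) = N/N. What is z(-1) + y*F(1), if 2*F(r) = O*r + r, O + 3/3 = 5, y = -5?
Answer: -23/2 ≈ -11.500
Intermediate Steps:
z(N) = 1
O = 4 (O = -1 + 5 = 4)
F(r) = 5*r/2 (F(r) = (4*r + r)/2 = (5*r)/2 = 5*r/2)
z(-1) + y*F(1) = 1 - 25/2 = -23/2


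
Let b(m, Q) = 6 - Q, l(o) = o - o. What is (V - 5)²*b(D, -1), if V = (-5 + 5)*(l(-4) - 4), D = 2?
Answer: 175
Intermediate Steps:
l(o) = 0
V = 0 (V = (-5 + 5)*(0 - 4) = 0*(-4) = 0)
(V - 5)²*b(D, -1) = (0 - 5)²*(6 - 1*(-1)) = (-5)²*(6 + 1) = 25*7 = 175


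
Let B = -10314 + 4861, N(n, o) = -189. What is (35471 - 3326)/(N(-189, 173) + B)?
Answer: -32145/5642 ≈ -5.6974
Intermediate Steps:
B = -5453
(35471 - 3326)/(N(-189, 173) + B) = (35471 - 3326)/(-189 - 5453) = 32145/(-5642) = 32145*(-1/5642) = -32145/5642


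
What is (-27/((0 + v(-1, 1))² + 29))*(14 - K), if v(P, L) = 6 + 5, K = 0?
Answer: -63/25 ≈ -2.5200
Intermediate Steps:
v(P, L) = 11
(-27/((0 + v(-1, 1))² + 29))*(14 - K) = (-27/((0 + 11)² + 29))*(14 - 1*0) = (-27/(11² + 29))*(14 + 0) = -27/(121 + 29)*14 = -27/150*14 = -27*1/150*14 = -9/50*14 = -63/25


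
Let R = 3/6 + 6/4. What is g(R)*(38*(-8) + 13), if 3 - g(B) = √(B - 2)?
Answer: -873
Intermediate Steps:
R = 2 (R = 3*(⅙) + 6*(¼) = ½ + 3/2 = 2)
g(B) = 3 - √(-2 + B) (g(B) = 3 - √(B - 2) = 3 - √(-2 + B))
g(R)*(38*(-8) + 13) = (3 - √(-2 + 2))*(38*(-8) + 13) = (3 - √0)*(-304 + 13) = (3 - 1*0)*(-291) = (3 + 0)*(-291) = 3*(-291) = -873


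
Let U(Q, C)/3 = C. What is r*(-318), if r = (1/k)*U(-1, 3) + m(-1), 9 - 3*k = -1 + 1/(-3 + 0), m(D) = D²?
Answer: -35616/31 ≈ -1148.9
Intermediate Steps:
U(Q, C) = 3*C
k = 31/9 (k = 3 - (-1 + 1/(-3 + 0))/3 = 3 - (-1 + 1/(-3))/3 = 3 - (-1 - ⅓)/3 = 3 - ⅓*(-4/3) = 3 + 4/9 = 31/9 ≈ 3.4444)
r = 112/31 (r = (1/(31/9))*(3*3) + (-1)² = (1*(9/31))*9 + 1 = (9/31)*9 + 1 = 81/31 + 1 = 112/31 ≈ 3.6129)
r*(-318) = (112/31)*(-318) = -35616/31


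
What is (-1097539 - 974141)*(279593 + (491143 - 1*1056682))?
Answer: 592388609280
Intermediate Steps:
(-1097539 - 974141)*(279593 + (491143 - 1*1056682)) = -2071680*(279593 + (491143 - 1056682)) = -2071680*(279593 - 565539) = -2071680*(-285946) = 592388609280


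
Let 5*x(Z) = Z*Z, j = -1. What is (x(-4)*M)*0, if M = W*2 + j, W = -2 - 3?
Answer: 0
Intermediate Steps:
W = -5
x(Z) = Z²/5 (x(Z) = (Z*Z)/5 = Z²/5)
M = -11 (M = -5*2 - 1 = -10 - 1 = -11)
(x(-4)*M)*0 = (((⅕)*(-4)²)*(-11))*0 = (((⅕)*16)*(-11))*0 = ((16/5)*(-11))*0 = -176/5*0 = 0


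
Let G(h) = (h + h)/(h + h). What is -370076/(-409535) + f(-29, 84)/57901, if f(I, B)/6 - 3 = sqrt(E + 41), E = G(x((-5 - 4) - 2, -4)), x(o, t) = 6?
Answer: 3062163158/3387498005 + 6*sqrt(42)/57901 ≈ 0.90463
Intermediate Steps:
G(h) = 1 (G(h) = (2*h)/((2*h)) = (2*h)*(1/(2*h)) = 1)
E = 1
f(I, B) = 18 + 6*sqrt(42) (f(I, B) = 18 + 6*sqrt(1 + 41) = 18 + 6*sqrt(42))
-370076/(-409535) + f(-29, 84)/57901 = -370076/(-409535) + (18 + 6*sqrt(42))/57901 = -370076*(-1/409535) + (18 + 6*sqrt(42))*(1/57901) = 52868/58505 + (18/57901 + 6*sqrt(42)/57901) = 3062163158/3387498005 + 6*sqrt(42)/57901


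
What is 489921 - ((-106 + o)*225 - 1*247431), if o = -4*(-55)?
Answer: 711702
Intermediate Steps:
o = 220
489921 - ((-106 + o)*225 - 1*247431) = 489921 - ((-106 + 220)*225 - 1*247431) = 489921 - (114*225 - 247431) = 489921 - (25650 - 247431) = 489921 - 1*(-221781) = 489921 + 221781 = 711702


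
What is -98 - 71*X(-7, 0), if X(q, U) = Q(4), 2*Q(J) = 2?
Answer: -169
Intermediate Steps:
Q(J) = 1 (Q(J) = (1/2)*2 = 1)
X(q, U) = 1
-98 - 71*X(-7, 0) = -98 - 71*1 = -98 - 71 = -169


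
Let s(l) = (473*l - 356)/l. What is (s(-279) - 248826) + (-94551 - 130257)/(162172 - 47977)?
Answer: -2637549743659/10620135 ≈ -2.4835e+5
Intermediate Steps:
s(l) = (-356 + 473*l)/l
(s(-279) - 248826) + (-94551 - 130257)/(162172 - 47977) = ((473 - 356/(-279)) - 248826) + (-94551 - 130257)/(162172 - 47977) = ((473 - 356*(-1/279)) - 248826) - 224808/114195 = ((473 + 356/279) - 248826) - 224808*1/114195 = (132323/279 - 248826) - 74936/38065 = -69290131/279 - 74936/38065 = -2637549743659/10620135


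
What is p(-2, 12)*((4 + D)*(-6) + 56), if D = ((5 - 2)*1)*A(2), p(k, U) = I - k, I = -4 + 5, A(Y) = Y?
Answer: -12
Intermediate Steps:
I = 1
p(k, U) = 1 - k
D = 6 (D = ((5 - 2)*1)*2 = (3*1)*2 = 3*2 = 6)
p(-2, 12)*((4 + D)*(-6) + 56) = (1 - 1*(-2))*((4 + 6)*(-6) + 56) = (1 + 2)*(10*(-6) + 56) = 3*(-60 + 56) = 3*(-4) = -12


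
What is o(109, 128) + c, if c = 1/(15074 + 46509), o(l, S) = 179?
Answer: 11023358/61583 ≈ 179.00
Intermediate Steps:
c = 1/61583 ≈ 1.6238e-5
o(109, 128) + c = 179 + 1/61583 = 11023358/61583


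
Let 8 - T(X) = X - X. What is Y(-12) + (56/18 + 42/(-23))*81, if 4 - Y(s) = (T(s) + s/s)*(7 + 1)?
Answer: 830/23 ≈ 36.087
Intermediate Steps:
T(X) = 8 (T(X) = 8 - (X - X) = 8 - 1*0 = 8 + 0 = 8)
Y(s) = -68 (Y(s) = 4 - (8 + s/s)*(7 + 1) = 4 - (8 + 1)*8 = 4 - 9*8 = 4 - 1*72 = 4 - 72 = -68)
Y(-12) + (56/18 + 42/(-23))*81 = -68 + (56/18 + 42/(-23))*81 = -68 + (56*(1/18) + 42*(-1/23))*81 = -68 + (28/9 - 42/23)*81 = -68 + (266/207)*81 = -68 + 2394/23 = 830/23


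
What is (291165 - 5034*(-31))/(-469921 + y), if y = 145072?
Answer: -149073/108283 ≈ -1.3767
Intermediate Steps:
(291165 - 5034*(-31))/(-469921 + y) = (291165 - 5034*(-31))/(-469921 + 145072) = (291165 + 156054)/(-324849) = 447219*(-1/324849) = -149073/108283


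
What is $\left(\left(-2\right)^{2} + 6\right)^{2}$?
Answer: $100$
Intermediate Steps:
$\left(\left(-2\right)^{2} + 6\right)^{2} = \left(4 + 6\right)^{2} = 10^{2} = 100$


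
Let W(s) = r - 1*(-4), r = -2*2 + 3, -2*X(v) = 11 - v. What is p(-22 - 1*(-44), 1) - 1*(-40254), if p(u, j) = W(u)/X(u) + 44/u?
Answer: 442822/11 ≈ 40257.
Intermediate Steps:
X(v) = -11/2 + v/2 (X(v) = -(11 - v)/2 = -11/2 + v/2)
r = -1 (r = -4 + 3 = -1)
W(s) = 3 (W(s) = -1 - 1*(-4) = -1 + 4 = 3)
p(u, j) = 3/(-11/2 + u/2) + 44/u
p(-22 - 1*(-44), 1) - 1*(-40254) = 2*(-242 + 25*(-22 - 1*(-44)))/((-22 - 1*(-44))*(-11 + (-22 - 1*(-44)))) - 1*(-40254) = 2*(-242 + 25*(-22 + 44))/((-22 + 44)*(-11 + (-22 + 44))) + 40254 = 2*(-242 + 25*22)/(22*(-11 + 22)) + 40254 = 2*(1/22)*(-242 + 550)/11 + 40254 = 2*(1/22)*(1/11)*308 + 40254 = 28/11 + 40254 = 442822/11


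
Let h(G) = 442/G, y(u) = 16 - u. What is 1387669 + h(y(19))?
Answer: 4162565/3 ≈ 1.3875e+6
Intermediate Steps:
1387669 + h(y(19)) = 1387669 + 442/(16 - 1*19) = 1387669 + 442/(16 - 19) = 1387669 + 442/(-3) = 1387669 + 442*(-⅓) = 1387669 - 442/3 = 4162565/3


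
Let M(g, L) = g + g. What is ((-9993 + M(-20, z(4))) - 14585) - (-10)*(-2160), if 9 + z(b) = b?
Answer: -46218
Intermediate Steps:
z(b) = -9 + b
M(g, L) = 2*g
((-9993 + M(-20, z(4))) - 14585) - (-10)*(-2160) = ((-9993 + 2*(-20)) - 14585) - (-10)*(-2160) = ((-9993 - 40) - 14585) - 1*21600 = (-10033 - 14585) - 21600 = -24618 - 21600 = -46218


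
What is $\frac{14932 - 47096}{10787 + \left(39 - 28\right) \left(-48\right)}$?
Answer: $- \frac{32164}{10259} \approx -3.1352$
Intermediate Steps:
$\frac{14932 - 47096}{10787 + \left(39 - 28\right) \left(-48\right)} = - \frac{32164}{10787 + \left(39 - 28\right) \left(-48\right)} = - \frac{32164}{10787 + 11 \left(-48\right)} = - \frac{32164}{10787 - 528} = - \frac{32164}{10259}$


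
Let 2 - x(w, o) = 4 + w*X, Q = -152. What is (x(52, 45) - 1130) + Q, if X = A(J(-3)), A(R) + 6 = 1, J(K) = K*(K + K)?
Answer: -1024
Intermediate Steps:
J(K) = 2*K**2 (J(K) = K*(2*K) = 2*K**2)
A(R) = -5 (A(R) = -6 + 1 = -5)
X = -5
x(w, o) = -2 + 5*w (x(w, o) = 2 - (4 + w*(-5)) = 2 - (4 - 5*w) = 2 + (-4 + 5*w) = -2 + 5*w)
(x(52, 45) - 1130) + Q = ((-2 + 5*52) - 1130) - 152 = ((-2 + 260) - 1130) - 152 = (258 - 1130) - 152 = -872 - 152 = -1024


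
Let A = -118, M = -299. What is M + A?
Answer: -417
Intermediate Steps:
M + A = -299 - 118 = -417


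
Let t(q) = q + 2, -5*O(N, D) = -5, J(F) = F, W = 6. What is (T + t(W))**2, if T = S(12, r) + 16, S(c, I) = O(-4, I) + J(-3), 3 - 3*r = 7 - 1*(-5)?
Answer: 484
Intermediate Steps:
O(N, D) = 1 (O(N, D) = -1/5*(-5) = 1)
r = -3 (r = 1 - (7 - 1*(-5))/3 = 1 - (7 + 5)/3 = 1 - 1/3*12 = 1 - 4 = -3)
S(c, I) = -2 (S(c, I) = 1 - 3 = -2)
t(q) = 2 + q
T = 14 (T = -2 + 16 = 14)
(T + t(W))**2 = (14 + (2 + 6))**2 = (14 + 8)**2 = 22**2 = 484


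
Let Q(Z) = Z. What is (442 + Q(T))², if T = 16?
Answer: 209764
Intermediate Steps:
(442 + Q(T))² = (442 + 16)² = 458² = 209764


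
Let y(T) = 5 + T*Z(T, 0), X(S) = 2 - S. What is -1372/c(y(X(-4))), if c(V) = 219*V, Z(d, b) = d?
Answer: -1372/8979 ≈ -0.15280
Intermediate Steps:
y(T) = 5 + T**2 (y(T) = 5 + T*T = 5 + T**2)
-1372/c(y(X(-4))) = -1372*1/(219*(5 + (2 - 1*(-4))**2)) = -1372*1/(219*(5 + (2 + 4)**2)) = -1372*1/(219*(5 + 6**2)) = -1372*1/(219*(5 + 36)) = -1372/(219*41) = -1372/8979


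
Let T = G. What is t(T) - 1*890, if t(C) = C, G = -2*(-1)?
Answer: -888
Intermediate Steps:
G = 2
T = 2
t(T) - 1*890 = 2 - 1*890 = 2 - 890 = -888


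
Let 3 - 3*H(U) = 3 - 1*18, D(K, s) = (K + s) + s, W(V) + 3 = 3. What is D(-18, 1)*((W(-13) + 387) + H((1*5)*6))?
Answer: -6288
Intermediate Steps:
W(V) = 0 (W(V) = -3 + 3 = 0)
D(K, s) = K + 2*s
H(U) = 6 (H(U) = 1 - (3 - 1*18)/3 = 1 - (3 - 18)/3 = 1 - 1/3*(-15) = 1 + 5 = 6)
D(-18, 1)*((W(-13) + 387) + H((1*5)*6)) = (-18 + 2*1)*((0 + 387) + 6) = (-18 + 2)*(387 + 6) = -16*393 = -6288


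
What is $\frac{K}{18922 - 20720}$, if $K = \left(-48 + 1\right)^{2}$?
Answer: $- \frac{2209}{1798} \approx -1.2286$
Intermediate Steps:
$K = 2209$ ($K = \left(-47\right)^{2} = 2209$)
$\frac{K}{18922 - 20720} = \frac{2209}{18922 - 20720} = \frac{2209}{-1798} = 2209 \left(- \frac{1}{1798}\right) = - \frac{2209}{1798}$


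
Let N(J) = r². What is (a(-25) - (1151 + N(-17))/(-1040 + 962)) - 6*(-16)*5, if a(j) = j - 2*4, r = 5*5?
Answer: 6107/13 ≈ 469.77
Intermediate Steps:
r = 25
N(J) = 625 (N(J) = 25² = 625)
a(j) = -8 + j (a(j) = j - 8 = -8 + j)
(a(-25) - (1151 + N(-17))/(-1040 + 962)) - 6*(-16)*5 = ((-8 - 25) - (1151 + 625)/(-1040 + 962)) - 6*(-16)*5 = (-33 - 1776/(-78)) + 96*5 = (-33 - 1776*(-1)/78) + 480 = (-33 - 1*(-296/13)) + 480 = (-33 + 296/13) + 480 = -133/13 + 480 = 6107/13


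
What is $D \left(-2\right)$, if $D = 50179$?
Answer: $-100358$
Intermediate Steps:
$D \left(-2\right) = 50179 \left(-2\right) = -100358$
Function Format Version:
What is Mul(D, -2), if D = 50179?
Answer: -100358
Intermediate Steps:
Mul(D, -2) = Mul(50179, -2) = -100358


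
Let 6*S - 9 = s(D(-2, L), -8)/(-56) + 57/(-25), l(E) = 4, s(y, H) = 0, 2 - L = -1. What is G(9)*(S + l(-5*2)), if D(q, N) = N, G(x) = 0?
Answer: 0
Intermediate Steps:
L = 3 (L = 2 - 1*(-1) = 2 + 1 = 3)
S = 28/25 (S = 3/2 + (0/(-56) + 57/(-25))/6 = 3/2 + (0*(-1/56) + 57*(-1/25))/6 = 3/2 + (0 - 57/25)/6 = 3/2 + (1/6)*(-57/25) = 3/2 - 19/50 = 28/25 ≈ 1.1200)
G(9)*(S + l(-5*2)) = 0*(28/25 + 4) = 0*(128/25) = 0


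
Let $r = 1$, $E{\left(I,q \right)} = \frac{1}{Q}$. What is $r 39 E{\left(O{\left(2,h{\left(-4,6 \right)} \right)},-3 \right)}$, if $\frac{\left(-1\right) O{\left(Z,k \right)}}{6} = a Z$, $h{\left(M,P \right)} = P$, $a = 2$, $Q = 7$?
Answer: $\frac{39}{7} \approx 5.5714$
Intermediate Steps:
$O{\left(Z,k \right)} = - 12 Z$ ($O{\left(Z,k \right)} = - 6 \cdot 2 Z = - 12 Z$)
$E{\left(I,q \right)} = \frac{1}{7}$
$r 39 E{\left(O{\left(2,h{\left(-4,6 \right)} \right)},-3 \right)} = 1 \cdot 39 \cdot \frac{1}{7} = 39 \cdot \frac{1}{7} = \frac{39}{7}$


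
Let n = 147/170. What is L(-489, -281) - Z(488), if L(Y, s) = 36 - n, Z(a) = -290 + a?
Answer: -27687/170 ≈ -162.86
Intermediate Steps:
n = 147/170 (n = 147*(1/170) = 147/170 ≈ 0.86471)
L(Y, s) = 5973/170 (L(Y, s) = 36 - 1*147/170 = 36 - 147/170 = 5973/170)
L(-489, -281) - Z(488) = 5973/170 - (-290 + 488) = 5973/170 - 1*198 = 5973/170 - 198 = -27687/170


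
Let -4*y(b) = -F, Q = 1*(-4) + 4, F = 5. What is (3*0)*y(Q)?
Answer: 0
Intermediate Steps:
Q = 0 (Q = -4 + 4 = 0)
y(b) = 5/4 (y(b) = -(-1)*5/4 = -¼*(-5) = 5/4)
(3*0)*y(Q) = (3*0)*(5/4) = 0*(5/4) = 0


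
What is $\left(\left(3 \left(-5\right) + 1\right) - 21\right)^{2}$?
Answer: $1225$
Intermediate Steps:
$\left(\left(3 \left(-5\right) + 1\right) - 21\right)^{2} = \left(\left(-15 + 1\right) - 21\right)^{2} = \left(-14 - 21\right)^{2} = \left(-35\right)^{2} = 1225$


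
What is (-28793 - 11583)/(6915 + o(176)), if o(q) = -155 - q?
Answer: -5047/823 ≈ -6.1324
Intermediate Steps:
(-28793 - 11583)/(6915 + o(176)) = (-28793 - 11583)/(6915 + (-155 - 1*176)) = -40376/(6915 + (-155 - 176)) = -40376/(6915 - 331) = -40376/6584 = -40376*1/6584 = -5047/823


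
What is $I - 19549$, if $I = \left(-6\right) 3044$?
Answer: $-37813$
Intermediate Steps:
$I = -18264$
$I - 19549 = -18264 - 19549 = -37813$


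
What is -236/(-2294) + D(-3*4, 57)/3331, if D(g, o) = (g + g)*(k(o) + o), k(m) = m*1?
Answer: -2745134/3820657 ≈ -0.71850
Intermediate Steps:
k(m) = m
D(g, o) = 4*g*o (D(g, o) = (g + g)*(o + o) = (2*g)*(2*o) = 4*g*o)
-236/(-2294) + D(-3*4, 57)/3331 = -236/(-2294) + (4*(-3*4)*57)/3331 = -236*(-1/2294) + (4*(-12)*57)*(1/3331) = 118/1147 - 2736*1/3331 = 118/1147 - 2736/3331 = -2745134/3820657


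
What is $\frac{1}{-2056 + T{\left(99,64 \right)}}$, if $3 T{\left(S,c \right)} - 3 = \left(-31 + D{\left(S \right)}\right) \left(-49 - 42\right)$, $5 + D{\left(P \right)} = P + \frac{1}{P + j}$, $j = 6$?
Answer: $- \frac{45}{178483} \approx -0.00025212$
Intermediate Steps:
$D{\left(P \right)} = -5 + P + \frac{1}{6 + P}$ ($D{\left(P \right)} = -5 + \left(P + \frac{1}{P + 6}\right) = -5 + \left(P + \frac{1}{6 + P}\right) = -5 + P + \frac{1}{6 + P}$)
$T{\left(S,c \right)} = \frac{2824}{3} - \frac{91 \left(-29 + S + S^{2}\right)}{3 \left(6 + S\right)}$ ($T{\left(S,c \right)} = 1 + \frac{\left(-31 + \frac{-29 + S + S^{2}}{6 + S}\right) \left(-49 - 42\right)}{3} = 1 + \frac{\left(-31 + \frac{-29 + S + S^{2}}{6 + S}\right) \left(-91\right)}{3} = 1 + \frac{2821 - \frac{91 \left(-29 + S + S^{2}\right)}{6 + S}}{3} = 1 + \left(\frac{2821}{3} - \frac{91 \left(-29 + S + S^{2}\right)}{3 \left(6 + S\right)}\right) = \frac{2824}{3} - \frac{91 \left(-29 + S + S^{2}\right)}{3 \left(6 + S\right)}$)
$\frac{1}{-2056 + T{\left(99,64 \right)}} = \frac{1}{-2056 + \frac{19583 - 91 \cdot 99^{2} + 2733 \cdot 99}{3 \left(6 + 99\right)}} = \frac{1}{-2056 + \frac{19583 - 891891 + 270567}{3 \cdot 105}} = \frac{1}{-2056 + \frac{1}{3} \cdot \frac{1}{105} \left(19583 - 891891 + 270567\right)} = \frac{1}{-2056 + \frac{1}{3} \cdot \frac{1}{105} \left(-601741\right)} = \frac{1}{-2056 - \frac{85963}{45}} = \frac{1}{- \frac{178483}{45}} = - \frac{45}{178483}$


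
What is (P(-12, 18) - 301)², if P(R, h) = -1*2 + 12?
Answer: 84681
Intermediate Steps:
P(R, h) = 10 (P(R, h) = -2 + 12 = 10)
(P(-12, 18) - 301)² = (10 - 301)² = (-291)² = 84681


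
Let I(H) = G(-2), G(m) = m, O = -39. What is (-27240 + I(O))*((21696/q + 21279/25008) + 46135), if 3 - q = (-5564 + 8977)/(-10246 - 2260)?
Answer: -245224288474208859/170600408 ≈ -1.4374e+9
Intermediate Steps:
q = 40931/12506 (q = 3 - (-5564 + 8977)/(-10246 - 2260) = 3 - 3413/(-12506) = 3 - 3413*(-1)/12506 = 3 - 1*(-3413/12506) = 3 + 3413/12506 = 40931/12506 ≈ 3.2729)
I(H) = -2
(-27240 + I(O))*((21696/q + 21279/25008) + 46135) = (-27240 - 2)*((21696/(40931/12506) + 21279/25008) + 46135) = -27242*((21696*(12506/40931) + 21279*(1/25008)) + 46135) = -27242*((271330176/40931 + 7093/8336) + 46135) = -27242*(2262098670719/341200816 + 46135) = -27242*18003398316879/341200816 = -245224288474208859/170600408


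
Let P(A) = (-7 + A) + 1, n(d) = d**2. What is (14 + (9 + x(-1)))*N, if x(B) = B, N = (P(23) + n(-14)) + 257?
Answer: 10340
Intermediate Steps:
P(A) = -6 + A
N = 470 (N = ((-6 + 23) + (-14)**2) + 257 = (17 + 196) + 257 = 213 + 257 = 470)
(14 + (9 + x(-1)))*N = (14 + (9 - 1))*470 = (14 + 8)*470 = 22*470 = 10340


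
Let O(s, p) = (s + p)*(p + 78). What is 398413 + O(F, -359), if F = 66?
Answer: 480746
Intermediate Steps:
O(s, p) = (78 + p)*(p + s) (O(s, p) = (p + s)*(78 + p) = (78 + p)*(p + s))
398413 + O(F, -359) = 398413 + ((-359)**2 + 78*(-359) + 78*66 - 359*66) = 398413 + (128881 - 28002 + 5148 - 23694) = 398413 + 82333 = 480746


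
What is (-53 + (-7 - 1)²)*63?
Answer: 693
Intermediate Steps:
(-53 + (-7 - 1)²)*63 = (-53 + (-8)²)*63 = (-53 + 64)*63 = 11*63 = 693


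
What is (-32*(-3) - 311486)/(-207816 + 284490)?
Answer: -155695/38337 ≈ -4.0612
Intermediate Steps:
(-32*(-3) - 311486)/(-207816 + 284490) = (96 - 311486)/76674 = -311390*1/76674 = -155695/38337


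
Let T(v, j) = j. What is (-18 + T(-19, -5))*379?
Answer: -8717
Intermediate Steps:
(-18 + T(-19, -5))*379 = (-18 - 5)*379 = -23*379 = -8717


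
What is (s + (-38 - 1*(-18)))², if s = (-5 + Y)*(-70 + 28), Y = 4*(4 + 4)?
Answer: 1331716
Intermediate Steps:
Y = 32 (Y = 4*8 = 32)
s = -1134 (s = (-5 + 32)*(-70 + 28) = 27*(-42) = -1134)
(s + (-38 - 1*(-18)))² = (-1134 + (-38 - 1*(-18)))² = (-1134 + (-38 + 18))² = (-1134 - 20)² = (-1154)² = 1331716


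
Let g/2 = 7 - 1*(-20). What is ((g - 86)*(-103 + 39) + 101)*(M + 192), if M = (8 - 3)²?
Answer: 466333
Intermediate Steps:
M = 25 (M = 5² = 25)
g = 54 (g = 2*(7 - 1*(-20)) = 2*(7 + 20) = 2*27 = 54)
((g - 86)*(-103 + 39) + 101)*(M + 192) = ((54 - 86)*(-103 + 39) + 101)*(25 + 192) = (-32*(-64) + 101)*217 = (2048 + 101)*217 = 2149*217 = 466333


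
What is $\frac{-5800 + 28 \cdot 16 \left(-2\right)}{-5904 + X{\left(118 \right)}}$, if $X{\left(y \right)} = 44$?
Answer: $\frac{1674}{1465} \approx 1.1427$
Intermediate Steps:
$\frac{-5800 + 28 \cdot 16 \left(-2\right)}{-5904 + X{\left(118 \right)}} = \frac{-5800 + 28 \cdot 16 \left(-2\right)}{-5904 + 44} = \frac{-5800 + 448 \left(-2\right)}{-5860} = \left(-5800 - 896\right) \left(- \frac{1}{5860}\right) = \left(-6696\right) \left(- \frac{1}{5860}\right) = \frac{1674}{1465}$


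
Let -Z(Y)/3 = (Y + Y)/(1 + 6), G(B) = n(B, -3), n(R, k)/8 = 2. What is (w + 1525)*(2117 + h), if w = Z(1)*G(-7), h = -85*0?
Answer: 22395743/7 ≈ 3.1994e+6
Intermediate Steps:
n(R, k) = 16 (n(R, k) = 8*2 = 16)
G(B) = 16
h = 0
Z(Y) = -6*Y/7 (Z(Y) = -3*(Y + Y)/(1 + 6) = -3*2*Y/7 = -6*Y/7)
w = -96/7 (w = -6/7*1*16 = -6/7*16 = -96/7 ≈ -13.714)
(w + 1525)*(2117 + h) = (-96/7 + 1525)*(2117 + 0) = (10579/7)*2117 = 22395743/7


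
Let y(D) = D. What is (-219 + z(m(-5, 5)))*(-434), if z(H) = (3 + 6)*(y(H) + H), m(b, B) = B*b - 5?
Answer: 329406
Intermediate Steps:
m(b, B) = -5 + B*b
z(H) = 18*H (z(H) = (3 + 6)*(H + H) = 9*(2*H) = 18*H)
(-219 + z(m(-5, 5)))*(-434) = (-219 + 18*(-5 + 5*(-5)))*(-434) = (-219 + 18*(-5 - 25))*(-434) = (-219 + 18*(-30))*(-434) = (-219 - 540)*(-434) = -759*(-434) = 329406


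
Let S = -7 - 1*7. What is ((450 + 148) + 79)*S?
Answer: -9478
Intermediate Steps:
S = -14 (S = -7 - 7 = -14)
((450 + 148) + 79)*S = ((450 + 148) + 79)*(-14) = (598 + 79)*(-14) = 677*(-14) = -9478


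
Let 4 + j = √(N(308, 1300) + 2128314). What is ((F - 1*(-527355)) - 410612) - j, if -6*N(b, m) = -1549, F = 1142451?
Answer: 1259198 - √76628598/6 ≈ 1.2577e+6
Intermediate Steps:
N(b, m) = 1549/6 (N(b, m) = -⅙*(-1549) = 1549/6)
j = -4 + √76628598/6 (j = -4 + √(1549/6 + 2128314) = -4 + √(12771433/6) = -4 + √76628598/6 ≈ 1455.0)
((F - 1*(-527355)) - 410612) - j = ((1142451 - 1*(-527355)) - 410612) - (-4 + √76628598/6) = ((1142451 + 527355) - 410612) + (4 - √76628598/6) = (1669806 - 410612) + (4 - √76628598/6) = 1259194 + (4 - √76628598/6) = 1259198 - √76628598/6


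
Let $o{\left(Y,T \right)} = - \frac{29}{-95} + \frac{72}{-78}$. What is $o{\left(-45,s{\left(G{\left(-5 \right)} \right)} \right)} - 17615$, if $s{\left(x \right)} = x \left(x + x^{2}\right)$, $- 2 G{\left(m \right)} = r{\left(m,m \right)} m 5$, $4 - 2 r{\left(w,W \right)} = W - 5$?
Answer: $- \frac{21755288}{1235} \approx -17616.0$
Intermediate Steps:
$r{\left(w,W \right)} = \frac{9}{2} - \frac{W}{2}$ ($r{\left(w,W \right)} = 2 - \frac{W - 5}{2} = 2 - \frac{-5 + W}{2} = 2 - \left(- \frac{5}{2} + \frac{W}{2}\right) = \frac{9}{2} - \frac{W}{2}$)
$G{\left(m \right)} = - \frac{5 m \left(\frac{9}{2} - \frac{m}{2}\right)}{2}$ ($G{\left(m \right)} = - \frac{\left(\frac{9}{2} - \frac{m}{2}\right) m 5}{2} = - \frac{m \left(\frac{9}{2} - \frac{m}{2}\right) 5}{2} = - \frac{5 m \left(\frac{9}{2} - \frac{m}{2}\right)}{2}$)
$o{\left(Y,T \right)} = - \frac{763}{1235}$ ($o{\left(Y,T \right)} = \left(-29\right) \left(- \frac{1}{95}\right) + 72 \left(- \frac{1}{78}\right) = \frac{29}{95} - \frac{12}{13} = - \frac{763}{1235}$)
$o{\left(-45,s{\left(G{\left(-5 \right)} \right)} \right)} - 17615 = - \frac{763}{1235} - 17615 = - \frac{21755288}{1235}$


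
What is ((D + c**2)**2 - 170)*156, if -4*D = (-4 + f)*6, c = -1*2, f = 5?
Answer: -25545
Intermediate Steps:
c = -2
D = -3/2 (D = -(-4 + 5)*6/4 = -6/4 = -1/4*6 = -3/2 ≈ -1.5000)
((D + c**2)**2 - 170)*156 = ((-3/2 + (-2)**2)**2 - 170)*156 = ((-3/2 + 4)**2 - 170)*156 = ((5/2)**2 - 170)*156 = (25/4 - 170)*156 = -655/4*156 = -25545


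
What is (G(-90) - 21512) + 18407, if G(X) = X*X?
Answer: 4995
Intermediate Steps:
G(X) = X²
(G(-90) - 21512) + 18407 = ((-90)² - 21512) + 18407 = (8100 - 21512) + 18407 = -13412 + 18407 = 4995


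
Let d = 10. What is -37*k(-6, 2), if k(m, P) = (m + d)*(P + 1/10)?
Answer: -1554/5 ≈ -310.80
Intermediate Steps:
k(m, P) = (10 + m)*(1/10 + P) (k(m, P) = (m + 10)*(P + 1/10) = (10 + m)*(P + 1/10) = (10 + m)*(1/10 + P))
-37*k(-6, 2) = -37*(1 + 10*2 + (1/10)*(-6) + 2*(-6)) = -37*(1 + 20 - 3/5 - 12) = -37*42/5 = -1554/5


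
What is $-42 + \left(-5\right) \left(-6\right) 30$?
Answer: $858$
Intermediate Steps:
$-42 + \left(-5\right) \left(-6\right) 30 = -42 + 30 \cdot 30 = -42 + 900 = 858$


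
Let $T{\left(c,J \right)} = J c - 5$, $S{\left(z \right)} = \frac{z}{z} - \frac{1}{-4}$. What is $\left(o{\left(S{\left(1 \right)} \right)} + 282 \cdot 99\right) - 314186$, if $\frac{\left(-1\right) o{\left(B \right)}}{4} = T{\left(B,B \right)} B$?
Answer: $- \frac{4580013}{16} \approx -2.8625 \cdot 10^{5}$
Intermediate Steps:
$S{\left(z \right)} = \frac{5}{4}$ ($S{\left(z \right)} = 1 - - \frac{1}{4} = 1 + \frac{1}{4} = \frac{5}{4}$)
$T{\left(c,J \right)} = -5 + J c$
$o{\left(B \right)} = - 4 B \left(-5 + B^{2}\right)$ ($o{\left(B \right)} = - 4 \left(-5 + B B\right) B = - 4 \left(-5 + B^{2}\right) B = - 4 B \left(-5 + B^{2}\right)$)
$\left(o{\left(S{\left(1 \right)} \right)} + 282 \cdot 99\right) - 314186 = \left(4 \cdot \frac{5}{4} \left(5 - \left(\frac{5}{4}\right)^{2}\right) + 282 \cdot 99\right) - 314186 = \left(4 \cdot \frac{5}{4} \left(5 - \frac{25}{16}\right) + 27918\right) - 314186 = \left(4 \cdot \frac{5}{4} \cdot \frac{55}{16} + 27918\right) - 314186 = \left(\frac{275}{16} + 27918\right) - 314186 = \frac{446963}{16} - 314186 = - \frac{4580013}{16}$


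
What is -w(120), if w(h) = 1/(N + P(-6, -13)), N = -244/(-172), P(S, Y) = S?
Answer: 43/197 ≈ 0.21827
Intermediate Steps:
N = 61/43 (N = -244*(-1/172) = 61/43 ≈ 1.4186)
w(h) = -43/197 (w(h) = 1/(61/43 - 6) = 1/(-197/43) = -43/197)
-w(120) = -1*(-43/197) = 43/197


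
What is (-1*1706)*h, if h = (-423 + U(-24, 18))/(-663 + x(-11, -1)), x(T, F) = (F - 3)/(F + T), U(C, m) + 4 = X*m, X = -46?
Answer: -3211545/994 ≈ -3230.9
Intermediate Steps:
U(C, m) = -4 - 46*m
x(T, F) = (-3 + F)/(F + T)
h = 3765/1988 (h = (-423 + (-4 - 46*18))/(-663 + (-3 - 1)/(-1 - 11)) = (-423 + (-4 - 828))/(-663 - 4/(-12)) = (-423 - 832)/(-663 - 1/12*(-4)) = -1255/(-663 + 1/3) = -1255/(-1988/3) = -1255*(-3/1988) = 3765/1988 ≈ 1.8939)
(-1*1706)*h = -1*1706*(3765/1988) = -1706*3765/1988 = -3211545/994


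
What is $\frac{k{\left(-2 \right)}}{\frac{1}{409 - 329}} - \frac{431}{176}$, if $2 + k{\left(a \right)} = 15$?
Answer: $\frac{182609}{176} \approx 1037.6$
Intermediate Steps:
$k{\left(a \right)} = 13$ ($k{\left(a \right)} = -2 + 15 = 13$)
$\frac{k{\left(-2 \right)}}{\frac{1}{409 - 329}} - \frac{431}{176} = \frac{13}{\frac{1}{409 - 329}} - \frac{431}{176} = \frac{13}{\frac{1}{80}} - \frac{431}{176} = 13 \frac{1}{\frac{1}{80}} - \frac{431}{176} = 13 \cdot 80 - \frac{431}{176} = 1040 - \frac{431}{176} = \frac{182609}{176}$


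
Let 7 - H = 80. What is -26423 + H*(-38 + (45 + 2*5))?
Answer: -27664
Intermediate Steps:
H = -73 (H = 7 - 1*80 = 7 - 80 = -73)
-26423 + H*(-38 + (45 + 2*5)) = -26423 - 73*(-38 + (45 + 2*5)) = -26423 - 73*(-38 + (45 + 10)) = -26423 - 73*(-38 + 55) = -26423 - 73*17 = -26423 - 1241 = -27664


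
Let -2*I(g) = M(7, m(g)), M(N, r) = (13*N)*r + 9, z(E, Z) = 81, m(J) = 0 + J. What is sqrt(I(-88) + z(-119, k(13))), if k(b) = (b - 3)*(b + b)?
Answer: sqrt(16322)/2 ≈ 63.879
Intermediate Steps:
k(b) = 2*b*(-3 + b) (k(b) = (-3 + b)*(2*b) = 2*b*(-3 + b))
m(J) = J
M(N, r) = 9 + 13*N*r (M(N, r) = 13*N*r + 9 = 9 + 13*N*r)
I(g) = -9/2 - 91*g/2 (I(g) = -(9 + 13*7*g)/2 = -(9 + 91*g)/2 = -9/2 - 91*g/2)
sqrt(I(-88) + z(-119, k(13))) = sqrt((-9/2 - 91/2*(-88)) + 81) = sqrt((-9/2 + 4004) + 81) = sqrt(7999/2 + 81) = sqrt(8161/2) = sqrt(16322)/2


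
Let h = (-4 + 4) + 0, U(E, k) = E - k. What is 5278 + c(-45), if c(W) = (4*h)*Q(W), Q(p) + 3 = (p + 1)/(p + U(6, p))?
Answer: 5278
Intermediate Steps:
Q(p) = -17/6 + p/6 (Q(p) = -3 + (p + 1)/(p + (6 - p)) = -3 + (1 + p)/6 = -3 + (1 + p)*(⅙) = -3 + (⅙ + p/6) = -17/6 + p/6)
h = 0 (h = 0 + 0 = 0)
c(W) = 0 (c(W) = (4*0)*(-17/6 + W/6) = 0*(-17/6 + W/6) = 0)
5278 + c(-45) = 5278 + 0 = 5278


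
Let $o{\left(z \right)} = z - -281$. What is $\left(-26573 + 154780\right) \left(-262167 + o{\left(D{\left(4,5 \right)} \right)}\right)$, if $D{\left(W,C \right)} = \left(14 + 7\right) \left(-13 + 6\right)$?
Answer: $-33594464831$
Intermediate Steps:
$D{\left(W,C \right)} = -147$ ($D{\left(W,C \right)} = 21 \left(-7\right) = -147$)
$o{\left(z \right)} = 281 + z$ ($o{\left(z \right)} = z + 281 = 281 + z$)
$\left(-26573 + 154780\right) \left(-262167 + o{\left(D{\left(4,5 \right)} \right)}\right) = \left(-26573 + 154780\right) \left(-262167 + \left(281 - 147\right)\right) = 128207 \left(-262167 + 134\right) = 128207 \left(-262033\right) = -33594464831$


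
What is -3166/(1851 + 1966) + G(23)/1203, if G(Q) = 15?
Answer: -1250481/1530617 ≈ -0.81698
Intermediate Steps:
-3166/(1851 + 1966) + G(23)/1203 = -3166/(1851 + 1966) + 15/1203 = -3166/3817 + 15*(1/1203) = -3166*1/3817 + 5/401 = -3166/3817 + 5/401 = -1250481/1530617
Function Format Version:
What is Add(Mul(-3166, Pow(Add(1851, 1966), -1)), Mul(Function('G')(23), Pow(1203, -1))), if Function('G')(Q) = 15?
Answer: Rational(-1250481, 1530617) ≈ -0.81698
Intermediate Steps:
Add(Mul(-3166, Pow(Add(1851, 1966), -1)), Mul(Function('G')(23), Pow(1203, -1))) = Add(Mul(-3166, Pow(Add(1851, 1966), -1)), Mul(15, Pow(1203, -1))) = Add(Mul(-3166, Pow(3817, -1)), Mul(15, Rational(1, 1203))) = Add(Mul(-3166, Rational(1, 3817)), Rational(5, 401)) = Add(Rational(-3166, 3817), Rational(5, 401)) = Rational(-1250481, 1530617)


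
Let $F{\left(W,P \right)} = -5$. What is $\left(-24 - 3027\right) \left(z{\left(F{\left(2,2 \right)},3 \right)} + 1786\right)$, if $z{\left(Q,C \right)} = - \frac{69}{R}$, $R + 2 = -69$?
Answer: $- \frac{387095625}{71} \approx -5.452 \cdot 10^{6}$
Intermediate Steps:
$R = -71$ ($R = -2 - 69 = -71$)
$z{\left(Q,C \right)} = \frac{69}{71}$ ($z{\left(Q,C \right)} = - \frac{69}{-71} = \left(-69\right) \left(- \frac{1}{71}\right) = \frac{69}{71}$)
$\left(-24 - 3027\right) \left(z{\left(F{\left(2,2 \right)},3 \right)} + 1786\right) = \left(-24 - 3027\right) \left(\frac{69}{71} + 1786\right) = \left(-3051\right) \frac{126875}{71} = - \frac{387095625}{71}$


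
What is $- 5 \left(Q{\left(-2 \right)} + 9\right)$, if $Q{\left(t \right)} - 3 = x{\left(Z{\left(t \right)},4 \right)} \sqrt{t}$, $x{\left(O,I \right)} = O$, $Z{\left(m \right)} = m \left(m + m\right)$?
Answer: $-60 - 40 i \sqrt{2} \approx -60.0 - 56.569 i$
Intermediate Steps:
$Z{\left(m \right)} = 2 m^{2}$ ($Z{\left(m \right)} = m 2 m = 2 m^{2}$)
$Q{\left(t \right)} = 3 + 2 t^{\frac{5}{2}}$ ($Q{\left(t \right)} = 3 + 2 t^{2} \sqrt{t} = 3 + 2 t^{\frac{5}{2}}$)
$- 5 \left(Q{\left(-2 \right)} + 9\right) = - 5 \left(\left(3 + 2 \left(-2\right)^{\frac{5}{2}}\right) + 9\right) = - 5 \left(\left(3 + 2 \cdot 4 i \sqrt{2}\right) + 9\right) = - 5 \left(\left(3 + 8 i \sqrt{2}\right) + 9\right) = - 5 \left(12 + 8 i \sqrt{2}\right) = -60 - 40 i \sqrt{2}$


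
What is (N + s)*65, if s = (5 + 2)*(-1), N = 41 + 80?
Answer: 7410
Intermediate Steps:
N = 121
s = -7 (s = 7*(-1) = -7)
(N + s)*65 = (121 - 7)*65 = 114*65 = 7410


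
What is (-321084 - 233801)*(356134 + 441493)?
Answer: -442591257895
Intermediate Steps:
(-321084 - 233801)*(356134 + 441493) = -554885*797627 = -442591257895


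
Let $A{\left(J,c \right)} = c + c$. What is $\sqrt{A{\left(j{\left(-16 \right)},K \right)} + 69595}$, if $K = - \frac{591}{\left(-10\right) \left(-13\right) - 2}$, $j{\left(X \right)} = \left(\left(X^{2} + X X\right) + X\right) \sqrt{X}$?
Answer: $\frac{\sqrt{4453489}}{8} \approx 263.79$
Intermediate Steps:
$j{\left(X \right)} = \sqrt{X} \left(X + 2 X^{2}\right)$ ($j{\left(X \right)} = \left(\left(X^{2} + X^{2}\right) + X\right) \sqrt{X} = \left(2 X^{2} + X\right) \sqrt{X} = \left(X + 2 X^{2}\right) \sqrt{X} = \sqrt{X} \left(X + 2 X^{2}\right)$)
$K = - \frac{591}{128}$ ($K = - \frac{591}{130 - 2} = - \frac{591}{128} \approx -4.6172$)
$A{\left(J,c \right)} = 2 c$
$\sqrt{A{\left(j{\left(-16 \right)},K \right)} + 69595} = \sqrt{2 \left(- \frac{591}{128}\right) + 69595} = \sqrt{- \frac{591}{64} + 69595} = \sqrt{\frac{4453489}{64}} = \frac{\sqrt{4453489}}{8}$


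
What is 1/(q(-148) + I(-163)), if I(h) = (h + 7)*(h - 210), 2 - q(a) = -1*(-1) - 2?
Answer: 1/58191 ≈ 1.7185e-5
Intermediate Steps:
q(a) = 3 (q(a) = 2 - (-1*(-1) - 2) = 2 - (1 - 2) = 2 - 1*(-1) = 2 + 1 = 3)
I(h) = (-210 + h)*(7 + h) (I(h) = (7 + h)*(-210 + h) = (-210 + h)*(7 + h))
1/(q(-148) + I(-163)) = 1/(3 + (-1470 + (-163)² - 203*(-163))) = 1/(3 + (-1470 + 26569 + 33089)) = 1/(3 + 58188) = 1/58191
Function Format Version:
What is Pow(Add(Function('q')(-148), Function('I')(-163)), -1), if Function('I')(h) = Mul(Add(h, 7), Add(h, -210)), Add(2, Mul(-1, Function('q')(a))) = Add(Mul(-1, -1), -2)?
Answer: Rational(1, 58191) ≈ 1.7185e-5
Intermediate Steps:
Function('q')(a) = 3 (Function('q')(a) = Add(2, Mul(-1, Add(Mul(-1, -1), -2))) = Add(2, Mul(-1, Add(1, -2))) = Add(2, Mul(-1, -1)) = Add(2, 1) = 3)
Function('I')(h) = Mul(Add(-210, h), Add(7, h)) (Function('I')(h) = Mul(Add(7, h), Add(-210, h)) = Mul(Add(-210, h), Add(7, h)))
Pow(Add(Function('q')(-148), Function('I')(-163)), -1) = Pow(Add(3, Add(-1470, Pow(-163, 2), Mul(-203, -163))), -1) = Pow(Add(3, Add(-1470, 26569, 33089)), -1) = Pow(Add(3, 58188), -1) = Pow(58191, -1) = Rational(1, 58191)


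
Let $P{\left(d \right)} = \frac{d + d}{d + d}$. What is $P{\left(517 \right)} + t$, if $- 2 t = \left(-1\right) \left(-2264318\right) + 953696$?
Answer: $-1609006$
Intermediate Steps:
$t = -1609007$ ($t = - \frac{\left(-1\right) \left(-2264318\right) + 953696}{2} = - \frac{2264318 + 953696}{2} = \left(- \frac{1}{2}\right) 3218014 = -1609007$)
$P{\left(d \right)} = 1$ ($P{\left(d \right)} = \frac{2 d}{2 d} = 2 d \frac{1}{2 d} = 1$)
$P{\left(517 \right)} + t = 1 - 1609007 = -1609006$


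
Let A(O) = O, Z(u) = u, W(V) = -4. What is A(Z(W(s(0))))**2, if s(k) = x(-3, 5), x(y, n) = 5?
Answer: 16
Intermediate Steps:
s(k) = 5
A(Z(W(s(0))))**2 = (-4)**2 = 16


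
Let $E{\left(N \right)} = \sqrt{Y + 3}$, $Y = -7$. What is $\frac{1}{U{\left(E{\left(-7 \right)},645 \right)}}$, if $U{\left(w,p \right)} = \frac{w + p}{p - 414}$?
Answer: $\frac{148995}{416029} - \frac{462 i}{416029} \approx 0.35814 - 0.0011105 i$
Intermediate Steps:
$E{\left(N \right)} = 2 i$ ($E{\left(N \right)} = \sqrt{-7 + 3} = \sqrt{-4} = 2 i$)
$U{\left(w,p \right)} = \frac{p + w}{-414 + p}$
$\frac{1}{U{\left(E{\left(-7 \right)},645 \right)}} = \frac{1}{\frac{1}{-414 + 645} \left(645 + 2 i\right)} = \frac{1}{\frac{1}{231} \left(645 + 2 i\right)} = \frac{1}{\frac{215}{77} + \frac{2 i}{231}} = \frac{53361 \left(\frac{215}{77} - \frac{2 i}{231}\right)}{416029}$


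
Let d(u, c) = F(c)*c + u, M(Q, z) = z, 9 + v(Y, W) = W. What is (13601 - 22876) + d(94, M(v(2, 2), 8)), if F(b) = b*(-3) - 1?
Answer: -9381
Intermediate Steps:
v(Y, W) = -9 + W
F(b) = -1 - 3*b (F(b) = -3*b - 1 = -1 - 3*b)
d(u, c) = u + c*(-1 - 3*c) (d(u, c) = (-1 - 3*c)*c + u = c*(-1 - 3*c) + u = u + c*(-1 - 3*c))
(13601 - 22876) + d(94, M(v(2, 2), 8)) = (13601 - 22876) + (94 - 1*8*(1 + 3*8)) = -9275 + (94 - 1*8*(1 + 24)) = -9275 + (94 - 1*8*25) = -9275 + (94 - 200) = -9275 - 106 = -9381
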